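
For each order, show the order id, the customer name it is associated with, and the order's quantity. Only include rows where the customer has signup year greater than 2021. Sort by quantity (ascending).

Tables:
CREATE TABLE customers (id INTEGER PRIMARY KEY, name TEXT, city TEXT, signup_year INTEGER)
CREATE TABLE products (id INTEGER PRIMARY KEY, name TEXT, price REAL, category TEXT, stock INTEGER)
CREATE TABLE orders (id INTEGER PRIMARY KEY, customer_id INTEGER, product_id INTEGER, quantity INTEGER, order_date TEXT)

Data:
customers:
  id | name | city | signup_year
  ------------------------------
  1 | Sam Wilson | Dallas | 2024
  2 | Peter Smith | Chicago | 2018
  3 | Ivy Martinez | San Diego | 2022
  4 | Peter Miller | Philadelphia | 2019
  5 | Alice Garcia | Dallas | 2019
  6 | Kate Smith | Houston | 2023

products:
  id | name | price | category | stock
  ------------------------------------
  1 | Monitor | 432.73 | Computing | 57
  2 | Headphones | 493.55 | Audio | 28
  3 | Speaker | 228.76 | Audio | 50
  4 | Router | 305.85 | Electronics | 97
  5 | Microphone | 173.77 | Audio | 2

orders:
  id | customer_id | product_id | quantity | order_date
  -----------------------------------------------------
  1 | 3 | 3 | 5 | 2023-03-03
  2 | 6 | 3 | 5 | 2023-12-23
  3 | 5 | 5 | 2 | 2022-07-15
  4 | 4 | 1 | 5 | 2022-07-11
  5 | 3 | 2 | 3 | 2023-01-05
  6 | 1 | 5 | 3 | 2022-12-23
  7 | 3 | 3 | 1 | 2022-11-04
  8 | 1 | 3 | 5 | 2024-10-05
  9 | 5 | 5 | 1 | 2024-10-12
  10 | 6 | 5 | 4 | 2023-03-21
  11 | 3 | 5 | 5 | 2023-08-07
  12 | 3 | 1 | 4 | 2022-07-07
SELECT c.id, p.name AS customer, c.quantity FROM orders c JOIN customers p ON c.customer_id = p.id WHERE p.signup_year > 2021 ORDER BY c.quantity ASC

Execution result:
id | customer | quantity
7 | Ivy Martinez | 1
5 | Ivy Martinez | 3
6 | Sam Wilson | 3
10 | Kate Smith | 4
12 | Ivy Martinez | 4
1 | Ivy Martinez | 5
2 | Kate Smith | 5
8 | Sam Wilson | 5
11 | Ivy Martinez | 5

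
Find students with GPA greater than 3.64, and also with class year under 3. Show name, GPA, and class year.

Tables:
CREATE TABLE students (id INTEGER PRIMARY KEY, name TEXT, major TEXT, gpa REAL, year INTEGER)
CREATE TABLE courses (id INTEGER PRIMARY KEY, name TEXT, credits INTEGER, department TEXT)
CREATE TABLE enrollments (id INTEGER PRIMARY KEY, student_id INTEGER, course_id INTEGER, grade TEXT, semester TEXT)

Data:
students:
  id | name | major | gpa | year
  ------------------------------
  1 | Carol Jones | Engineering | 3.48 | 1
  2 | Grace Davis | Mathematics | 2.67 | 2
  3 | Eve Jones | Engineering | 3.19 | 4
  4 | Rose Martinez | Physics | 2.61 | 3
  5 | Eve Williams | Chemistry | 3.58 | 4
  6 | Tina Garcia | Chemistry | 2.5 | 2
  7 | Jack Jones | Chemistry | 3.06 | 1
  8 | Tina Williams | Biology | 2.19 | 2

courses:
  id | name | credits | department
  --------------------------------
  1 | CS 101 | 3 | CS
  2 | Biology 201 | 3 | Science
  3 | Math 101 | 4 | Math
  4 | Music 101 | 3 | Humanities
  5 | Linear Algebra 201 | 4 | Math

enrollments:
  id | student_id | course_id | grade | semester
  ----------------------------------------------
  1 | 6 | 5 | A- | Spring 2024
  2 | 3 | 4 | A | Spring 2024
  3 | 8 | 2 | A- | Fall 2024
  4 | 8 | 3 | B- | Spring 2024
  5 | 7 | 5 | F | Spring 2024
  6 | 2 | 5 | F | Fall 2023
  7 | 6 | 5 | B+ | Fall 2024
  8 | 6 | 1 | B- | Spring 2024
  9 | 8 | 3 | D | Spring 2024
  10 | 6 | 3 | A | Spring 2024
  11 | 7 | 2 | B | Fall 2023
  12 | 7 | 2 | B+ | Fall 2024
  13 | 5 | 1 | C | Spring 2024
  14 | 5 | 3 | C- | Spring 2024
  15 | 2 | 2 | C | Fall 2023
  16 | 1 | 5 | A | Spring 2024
SELECT name, gpa, year FROM students WHERE gpa > 3.64 AND year < 3

Execution result:
(no rows)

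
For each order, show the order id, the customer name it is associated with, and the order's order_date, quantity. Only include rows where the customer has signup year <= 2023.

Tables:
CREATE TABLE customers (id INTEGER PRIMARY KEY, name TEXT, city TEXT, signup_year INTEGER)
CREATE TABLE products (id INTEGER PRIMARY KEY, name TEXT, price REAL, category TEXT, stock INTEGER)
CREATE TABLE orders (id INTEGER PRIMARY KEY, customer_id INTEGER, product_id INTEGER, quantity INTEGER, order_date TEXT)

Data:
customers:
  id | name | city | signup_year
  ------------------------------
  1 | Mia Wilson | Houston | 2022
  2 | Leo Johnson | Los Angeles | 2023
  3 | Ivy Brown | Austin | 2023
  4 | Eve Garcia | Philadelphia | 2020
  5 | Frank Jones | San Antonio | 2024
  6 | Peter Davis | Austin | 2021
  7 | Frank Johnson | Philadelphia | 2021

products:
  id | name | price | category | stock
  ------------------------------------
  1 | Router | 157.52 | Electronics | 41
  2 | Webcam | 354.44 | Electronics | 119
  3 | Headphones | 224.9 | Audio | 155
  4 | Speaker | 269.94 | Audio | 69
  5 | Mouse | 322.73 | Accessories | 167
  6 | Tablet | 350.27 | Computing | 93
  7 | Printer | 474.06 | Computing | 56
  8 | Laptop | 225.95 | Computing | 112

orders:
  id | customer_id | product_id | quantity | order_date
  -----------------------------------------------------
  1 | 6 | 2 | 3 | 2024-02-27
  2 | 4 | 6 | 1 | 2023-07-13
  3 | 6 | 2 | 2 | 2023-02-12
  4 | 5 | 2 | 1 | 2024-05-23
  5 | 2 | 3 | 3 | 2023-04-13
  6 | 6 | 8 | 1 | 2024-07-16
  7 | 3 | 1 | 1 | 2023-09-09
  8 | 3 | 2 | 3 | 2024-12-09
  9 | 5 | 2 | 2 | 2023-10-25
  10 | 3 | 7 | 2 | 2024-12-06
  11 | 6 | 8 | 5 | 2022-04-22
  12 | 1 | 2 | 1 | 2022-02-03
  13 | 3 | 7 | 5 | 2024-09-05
SELECT c.id, p.name AS customer, c.order_date, c.quantity FROM orders c JOIN customers p ON c.customer_id = p.id WHERE p.signup_year <= 2023

Execution result:
id | customer | order_date | quantity
1 | Peter Davis | 2024-02-27 | 3
2 | Eve Garcia | 2023-07-13 | 1
3 | Peter Davis | 2023-02-12 | 2
5 | Leo Johnson | 2023-04-13 | 3
6 | Peter Davis | 2024-07-16 | 1
7 | Ivy Brown | 2023-09-09 | 1
8 | Ivy Brown | 2024-12-09 | 3
10 | Ivy Brown | 2024-12-06 | 2
11 | Peter Davis | 2022-04-22 | 5
12 | Mia Wilson | 2022-02-03 | 1
13 | Ivy Brown | 2024-09-05 | 5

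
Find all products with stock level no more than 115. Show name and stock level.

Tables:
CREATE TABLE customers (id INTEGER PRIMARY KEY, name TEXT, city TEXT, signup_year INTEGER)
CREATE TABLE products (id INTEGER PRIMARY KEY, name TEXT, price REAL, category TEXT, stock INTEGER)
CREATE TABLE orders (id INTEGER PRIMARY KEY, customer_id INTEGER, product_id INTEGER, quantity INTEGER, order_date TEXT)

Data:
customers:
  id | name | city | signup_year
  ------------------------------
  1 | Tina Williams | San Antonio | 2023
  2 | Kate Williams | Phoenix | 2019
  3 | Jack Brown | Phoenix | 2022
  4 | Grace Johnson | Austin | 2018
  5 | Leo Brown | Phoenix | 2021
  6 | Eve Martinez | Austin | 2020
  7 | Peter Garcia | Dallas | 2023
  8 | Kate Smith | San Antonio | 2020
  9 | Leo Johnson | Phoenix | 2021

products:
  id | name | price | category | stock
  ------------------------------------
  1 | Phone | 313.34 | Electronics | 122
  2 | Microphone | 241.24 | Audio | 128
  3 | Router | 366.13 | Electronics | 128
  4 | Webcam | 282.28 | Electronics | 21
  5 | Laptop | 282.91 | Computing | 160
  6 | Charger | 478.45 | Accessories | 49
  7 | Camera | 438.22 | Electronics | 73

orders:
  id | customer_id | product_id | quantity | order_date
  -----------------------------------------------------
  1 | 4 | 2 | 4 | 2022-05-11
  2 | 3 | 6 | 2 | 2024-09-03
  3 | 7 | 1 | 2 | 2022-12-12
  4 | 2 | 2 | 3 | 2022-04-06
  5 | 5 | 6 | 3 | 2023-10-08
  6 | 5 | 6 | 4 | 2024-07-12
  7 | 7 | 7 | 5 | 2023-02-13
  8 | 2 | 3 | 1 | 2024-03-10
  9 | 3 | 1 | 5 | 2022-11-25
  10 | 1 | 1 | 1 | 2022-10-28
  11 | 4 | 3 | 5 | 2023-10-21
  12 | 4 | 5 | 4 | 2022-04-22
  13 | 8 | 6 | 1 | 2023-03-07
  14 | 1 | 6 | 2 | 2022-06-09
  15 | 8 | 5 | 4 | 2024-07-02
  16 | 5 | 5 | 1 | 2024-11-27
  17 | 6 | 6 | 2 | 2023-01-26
SELECT name, stock FROM products WHERE stock <= 115

Execution result:
name | stock
Webcam | 21
Charger | 49
Camera | 73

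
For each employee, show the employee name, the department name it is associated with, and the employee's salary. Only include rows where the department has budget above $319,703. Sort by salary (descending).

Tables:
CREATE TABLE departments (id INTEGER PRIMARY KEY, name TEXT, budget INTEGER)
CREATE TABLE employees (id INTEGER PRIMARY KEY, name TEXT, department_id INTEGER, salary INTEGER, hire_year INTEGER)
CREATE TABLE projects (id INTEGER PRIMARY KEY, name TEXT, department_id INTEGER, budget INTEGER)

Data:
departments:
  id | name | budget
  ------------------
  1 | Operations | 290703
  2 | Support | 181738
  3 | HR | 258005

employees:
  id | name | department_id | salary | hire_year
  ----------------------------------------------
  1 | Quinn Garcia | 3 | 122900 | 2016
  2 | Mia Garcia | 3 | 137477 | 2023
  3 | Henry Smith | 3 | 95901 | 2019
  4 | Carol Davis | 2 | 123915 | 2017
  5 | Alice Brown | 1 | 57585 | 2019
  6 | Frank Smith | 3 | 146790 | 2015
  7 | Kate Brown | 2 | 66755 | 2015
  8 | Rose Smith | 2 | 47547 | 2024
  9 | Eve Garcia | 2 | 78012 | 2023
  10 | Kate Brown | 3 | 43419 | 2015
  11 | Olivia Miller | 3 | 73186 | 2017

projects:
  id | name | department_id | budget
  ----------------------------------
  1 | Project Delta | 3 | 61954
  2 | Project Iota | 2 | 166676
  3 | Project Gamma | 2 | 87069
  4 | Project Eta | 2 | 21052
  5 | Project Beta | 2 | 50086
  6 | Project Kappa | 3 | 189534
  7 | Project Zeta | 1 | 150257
SELECT c.name, p.name AS department, c.salary FROM employees c JOIN departments p ON c.department_id = p.id WHERE p.budget > 319703 ORDER BY c.salary DESC

Execution result:
(no rows)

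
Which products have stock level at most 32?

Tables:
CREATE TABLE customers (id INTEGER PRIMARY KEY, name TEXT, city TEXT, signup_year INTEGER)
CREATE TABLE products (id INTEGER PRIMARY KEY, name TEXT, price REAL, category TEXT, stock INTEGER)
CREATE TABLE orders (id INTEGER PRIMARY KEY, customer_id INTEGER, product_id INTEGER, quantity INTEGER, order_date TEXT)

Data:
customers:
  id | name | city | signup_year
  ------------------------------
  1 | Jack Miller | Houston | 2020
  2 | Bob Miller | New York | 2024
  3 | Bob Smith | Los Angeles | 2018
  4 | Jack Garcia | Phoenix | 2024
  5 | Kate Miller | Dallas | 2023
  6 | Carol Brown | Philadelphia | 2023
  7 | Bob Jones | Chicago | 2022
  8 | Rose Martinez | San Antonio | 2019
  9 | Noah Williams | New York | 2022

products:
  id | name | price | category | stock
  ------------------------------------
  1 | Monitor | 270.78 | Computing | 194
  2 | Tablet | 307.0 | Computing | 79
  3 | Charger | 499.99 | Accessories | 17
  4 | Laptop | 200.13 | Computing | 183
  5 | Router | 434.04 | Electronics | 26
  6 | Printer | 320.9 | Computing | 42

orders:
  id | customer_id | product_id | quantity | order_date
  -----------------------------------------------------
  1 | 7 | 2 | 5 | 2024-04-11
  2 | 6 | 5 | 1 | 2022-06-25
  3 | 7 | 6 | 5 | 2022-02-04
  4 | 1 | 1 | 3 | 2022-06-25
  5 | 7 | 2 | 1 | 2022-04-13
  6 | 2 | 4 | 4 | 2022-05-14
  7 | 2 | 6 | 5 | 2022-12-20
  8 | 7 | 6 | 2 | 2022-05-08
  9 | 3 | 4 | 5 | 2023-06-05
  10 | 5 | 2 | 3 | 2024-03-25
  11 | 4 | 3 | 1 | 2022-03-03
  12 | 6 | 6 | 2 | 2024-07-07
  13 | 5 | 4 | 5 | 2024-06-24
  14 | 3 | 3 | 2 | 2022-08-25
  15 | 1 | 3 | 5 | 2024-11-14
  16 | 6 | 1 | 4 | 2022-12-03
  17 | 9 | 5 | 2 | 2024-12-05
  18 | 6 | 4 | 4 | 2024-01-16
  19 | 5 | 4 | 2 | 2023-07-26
SELECT name, stock FROM products WHERE stock <= 32

Execution result:
name | stock
Charger | 17
Router | 26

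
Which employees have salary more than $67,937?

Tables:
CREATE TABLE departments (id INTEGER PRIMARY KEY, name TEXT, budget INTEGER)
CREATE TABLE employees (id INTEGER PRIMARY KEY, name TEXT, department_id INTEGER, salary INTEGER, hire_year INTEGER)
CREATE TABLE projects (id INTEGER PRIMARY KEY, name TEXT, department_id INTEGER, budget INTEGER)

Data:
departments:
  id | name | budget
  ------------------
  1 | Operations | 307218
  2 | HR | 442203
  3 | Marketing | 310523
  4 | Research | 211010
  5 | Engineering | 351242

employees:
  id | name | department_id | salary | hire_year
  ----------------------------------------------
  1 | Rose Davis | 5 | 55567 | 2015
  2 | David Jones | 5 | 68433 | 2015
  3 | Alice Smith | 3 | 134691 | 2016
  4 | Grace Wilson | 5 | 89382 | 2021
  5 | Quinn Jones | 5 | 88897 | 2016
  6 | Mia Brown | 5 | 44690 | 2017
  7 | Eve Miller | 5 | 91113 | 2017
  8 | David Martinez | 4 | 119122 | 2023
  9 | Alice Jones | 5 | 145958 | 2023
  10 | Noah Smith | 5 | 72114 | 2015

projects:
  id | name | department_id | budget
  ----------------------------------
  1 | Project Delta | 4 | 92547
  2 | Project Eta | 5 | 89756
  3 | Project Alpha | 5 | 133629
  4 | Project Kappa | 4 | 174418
SELECT name, salary FROM employees WHERE salary > 67937

Execution result:
name | salary
David Jones | 68433
Alice Smith | 134691
Grace Wilson | 89382
Quinn Jones | 88897
Eve Miller | 91113
David Martinez | 119122
Alice Jones | 145958
Noah Smith | 72114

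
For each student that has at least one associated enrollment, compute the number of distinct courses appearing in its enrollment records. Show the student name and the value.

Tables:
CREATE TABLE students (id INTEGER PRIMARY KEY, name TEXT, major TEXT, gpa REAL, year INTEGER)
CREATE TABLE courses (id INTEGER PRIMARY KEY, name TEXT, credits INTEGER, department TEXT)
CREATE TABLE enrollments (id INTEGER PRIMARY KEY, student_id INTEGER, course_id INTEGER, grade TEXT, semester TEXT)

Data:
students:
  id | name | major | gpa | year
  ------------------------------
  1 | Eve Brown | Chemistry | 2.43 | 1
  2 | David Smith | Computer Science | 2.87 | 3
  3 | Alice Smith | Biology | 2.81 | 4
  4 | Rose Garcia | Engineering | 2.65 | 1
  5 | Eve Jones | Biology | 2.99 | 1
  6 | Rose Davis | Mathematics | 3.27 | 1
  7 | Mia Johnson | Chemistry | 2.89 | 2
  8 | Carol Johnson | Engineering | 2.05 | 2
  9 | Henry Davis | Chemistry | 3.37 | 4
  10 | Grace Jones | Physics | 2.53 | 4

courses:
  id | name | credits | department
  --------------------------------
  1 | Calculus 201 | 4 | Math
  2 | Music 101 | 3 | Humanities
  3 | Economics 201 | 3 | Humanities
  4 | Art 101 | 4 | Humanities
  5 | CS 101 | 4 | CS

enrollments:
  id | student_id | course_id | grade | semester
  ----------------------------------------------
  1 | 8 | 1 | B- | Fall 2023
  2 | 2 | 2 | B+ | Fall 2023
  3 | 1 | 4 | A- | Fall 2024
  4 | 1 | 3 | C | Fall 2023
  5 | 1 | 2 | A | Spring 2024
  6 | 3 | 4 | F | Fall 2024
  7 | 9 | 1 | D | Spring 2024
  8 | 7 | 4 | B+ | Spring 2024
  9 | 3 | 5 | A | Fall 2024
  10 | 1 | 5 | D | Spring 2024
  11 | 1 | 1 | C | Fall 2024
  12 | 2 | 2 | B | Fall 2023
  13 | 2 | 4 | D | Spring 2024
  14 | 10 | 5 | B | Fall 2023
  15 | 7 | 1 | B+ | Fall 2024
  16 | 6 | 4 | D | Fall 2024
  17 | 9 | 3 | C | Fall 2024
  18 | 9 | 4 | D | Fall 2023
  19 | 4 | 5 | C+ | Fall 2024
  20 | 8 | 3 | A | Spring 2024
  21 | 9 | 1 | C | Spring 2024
SELECT p.name, COUNT(DISTINCT c.course_id) AS distinct_course_count FROM enrollments c JOIN students p ON c.student_id = p.id GROUP BY p.id, p.name

Execution result:
name | distinct_course_count
Eve Brown | 5
David Smith | 2
Alice Smith | 2
Rose Garcia | 1
Rose Davis | 1
Mia Johnson | 2
Carol Johnson | 2
Henry Davis | 3
Grace Jones | 1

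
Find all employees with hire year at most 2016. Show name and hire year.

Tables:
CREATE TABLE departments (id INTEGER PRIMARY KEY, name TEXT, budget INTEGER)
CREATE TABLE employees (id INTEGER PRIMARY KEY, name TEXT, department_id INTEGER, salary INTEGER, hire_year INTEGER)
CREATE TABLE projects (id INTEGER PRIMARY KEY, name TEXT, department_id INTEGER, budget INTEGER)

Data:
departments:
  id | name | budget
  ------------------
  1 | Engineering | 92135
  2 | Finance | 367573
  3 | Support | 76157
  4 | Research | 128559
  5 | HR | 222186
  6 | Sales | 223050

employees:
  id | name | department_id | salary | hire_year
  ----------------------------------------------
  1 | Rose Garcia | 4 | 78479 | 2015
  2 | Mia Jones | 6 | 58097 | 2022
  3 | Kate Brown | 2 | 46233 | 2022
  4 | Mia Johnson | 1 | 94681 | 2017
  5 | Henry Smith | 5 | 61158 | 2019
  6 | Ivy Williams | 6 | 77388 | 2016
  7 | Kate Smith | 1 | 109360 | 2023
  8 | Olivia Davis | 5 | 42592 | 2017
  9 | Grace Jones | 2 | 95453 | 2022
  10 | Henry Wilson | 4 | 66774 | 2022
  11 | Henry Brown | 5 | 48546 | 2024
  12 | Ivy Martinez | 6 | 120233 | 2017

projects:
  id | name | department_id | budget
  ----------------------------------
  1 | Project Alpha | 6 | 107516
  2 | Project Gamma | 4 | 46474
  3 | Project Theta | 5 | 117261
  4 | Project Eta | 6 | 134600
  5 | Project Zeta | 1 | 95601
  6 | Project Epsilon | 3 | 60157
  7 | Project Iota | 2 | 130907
SELECT name, hire_year FROM employees WHERE hire_year <= 2016

Execution result:
name | hire_year
Rose Garcia | 2015
Ivy Williams | 2016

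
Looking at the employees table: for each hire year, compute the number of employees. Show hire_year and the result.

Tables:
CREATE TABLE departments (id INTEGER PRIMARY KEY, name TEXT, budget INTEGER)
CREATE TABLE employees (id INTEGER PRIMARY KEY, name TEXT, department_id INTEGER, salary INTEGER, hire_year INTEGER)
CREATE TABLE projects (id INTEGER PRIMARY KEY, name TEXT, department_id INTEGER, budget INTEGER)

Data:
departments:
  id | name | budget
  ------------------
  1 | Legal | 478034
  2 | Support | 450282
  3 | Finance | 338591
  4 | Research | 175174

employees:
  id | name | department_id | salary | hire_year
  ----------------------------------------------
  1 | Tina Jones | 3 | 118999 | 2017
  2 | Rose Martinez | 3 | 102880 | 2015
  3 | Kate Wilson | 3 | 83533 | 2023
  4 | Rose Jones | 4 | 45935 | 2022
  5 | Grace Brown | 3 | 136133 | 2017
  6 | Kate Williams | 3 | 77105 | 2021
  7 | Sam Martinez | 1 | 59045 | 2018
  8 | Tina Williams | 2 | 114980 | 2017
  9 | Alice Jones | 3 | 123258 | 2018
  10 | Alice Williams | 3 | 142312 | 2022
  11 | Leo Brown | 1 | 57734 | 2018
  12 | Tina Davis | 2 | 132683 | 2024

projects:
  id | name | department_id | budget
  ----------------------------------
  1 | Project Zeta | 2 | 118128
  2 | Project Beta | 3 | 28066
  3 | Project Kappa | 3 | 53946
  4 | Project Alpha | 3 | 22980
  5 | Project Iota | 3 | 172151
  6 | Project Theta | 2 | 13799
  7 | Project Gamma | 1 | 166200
SELECT hire_year, COUNT(*) AS n FROM employees GROUP BY hire_year

Execution result:
hire_year | n
2015 | 1
2017 | 3
2018 | 3
2021 | 1
2022 | 2
2023 | 1
2024 | 1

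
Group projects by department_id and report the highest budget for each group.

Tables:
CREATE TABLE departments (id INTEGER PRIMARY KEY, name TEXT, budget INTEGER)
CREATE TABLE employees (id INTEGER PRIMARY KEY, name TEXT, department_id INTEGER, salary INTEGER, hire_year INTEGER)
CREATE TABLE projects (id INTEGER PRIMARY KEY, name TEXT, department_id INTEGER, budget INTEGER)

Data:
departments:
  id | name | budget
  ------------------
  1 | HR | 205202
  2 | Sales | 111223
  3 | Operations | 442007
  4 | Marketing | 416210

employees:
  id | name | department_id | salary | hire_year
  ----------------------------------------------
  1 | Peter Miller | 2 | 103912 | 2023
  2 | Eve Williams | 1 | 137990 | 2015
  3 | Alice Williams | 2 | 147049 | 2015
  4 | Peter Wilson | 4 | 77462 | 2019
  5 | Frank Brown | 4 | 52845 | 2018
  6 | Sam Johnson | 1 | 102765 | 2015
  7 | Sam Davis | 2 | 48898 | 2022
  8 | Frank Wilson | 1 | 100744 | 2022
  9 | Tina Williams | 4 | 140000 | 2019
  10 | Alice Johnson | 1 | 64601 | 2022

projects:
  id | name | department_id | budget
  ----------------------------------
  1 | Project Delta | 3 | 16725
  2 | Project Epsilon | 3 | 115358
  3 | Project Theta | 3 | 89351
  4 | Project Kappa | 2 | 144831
SELECT department_id, MAX(budget) AS max_budget FROM projects GROUP BY department_id

Execution result:
department_id | max_budget
2 | 144831
3 | 115358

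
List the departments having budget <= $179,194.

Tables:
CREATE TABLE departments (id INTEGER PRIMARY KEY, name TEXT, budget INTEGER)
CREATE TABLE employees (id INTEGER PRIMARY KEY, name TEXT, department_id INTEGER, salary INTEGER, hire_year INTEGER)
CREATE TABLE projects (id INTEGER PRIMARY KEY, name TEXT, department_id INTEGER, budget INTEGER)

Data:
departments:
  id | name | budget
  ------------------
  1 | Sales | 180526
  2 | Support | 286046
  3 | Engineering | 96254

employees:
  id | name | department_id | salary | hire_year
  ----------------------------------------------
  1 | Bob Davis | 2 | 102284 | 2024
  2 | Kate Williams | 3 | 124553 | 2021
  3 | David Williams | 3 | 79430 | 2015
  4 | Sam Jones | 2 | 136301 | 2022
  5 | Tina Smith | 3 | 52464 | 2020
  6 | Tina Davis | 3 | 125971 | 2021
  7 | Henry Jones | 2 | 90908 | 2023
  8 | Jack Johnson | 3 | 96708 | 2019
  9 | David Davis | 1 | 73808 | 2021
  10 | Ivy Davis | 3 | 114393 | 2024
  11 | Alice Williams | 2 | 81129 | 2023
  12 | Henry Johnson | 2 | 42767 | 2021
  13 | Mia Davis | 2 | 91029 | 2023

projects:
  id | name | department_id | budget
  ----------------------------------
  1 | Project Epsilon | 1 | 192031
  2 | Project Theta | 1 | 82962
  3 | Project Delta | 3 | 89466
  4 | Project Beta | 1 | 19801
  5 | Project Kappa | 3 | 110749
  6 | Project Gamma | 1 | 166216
SELECT name, budget FROM departments WHERE budget <= 179194

Execution result:
name | budget
Engineering | 96254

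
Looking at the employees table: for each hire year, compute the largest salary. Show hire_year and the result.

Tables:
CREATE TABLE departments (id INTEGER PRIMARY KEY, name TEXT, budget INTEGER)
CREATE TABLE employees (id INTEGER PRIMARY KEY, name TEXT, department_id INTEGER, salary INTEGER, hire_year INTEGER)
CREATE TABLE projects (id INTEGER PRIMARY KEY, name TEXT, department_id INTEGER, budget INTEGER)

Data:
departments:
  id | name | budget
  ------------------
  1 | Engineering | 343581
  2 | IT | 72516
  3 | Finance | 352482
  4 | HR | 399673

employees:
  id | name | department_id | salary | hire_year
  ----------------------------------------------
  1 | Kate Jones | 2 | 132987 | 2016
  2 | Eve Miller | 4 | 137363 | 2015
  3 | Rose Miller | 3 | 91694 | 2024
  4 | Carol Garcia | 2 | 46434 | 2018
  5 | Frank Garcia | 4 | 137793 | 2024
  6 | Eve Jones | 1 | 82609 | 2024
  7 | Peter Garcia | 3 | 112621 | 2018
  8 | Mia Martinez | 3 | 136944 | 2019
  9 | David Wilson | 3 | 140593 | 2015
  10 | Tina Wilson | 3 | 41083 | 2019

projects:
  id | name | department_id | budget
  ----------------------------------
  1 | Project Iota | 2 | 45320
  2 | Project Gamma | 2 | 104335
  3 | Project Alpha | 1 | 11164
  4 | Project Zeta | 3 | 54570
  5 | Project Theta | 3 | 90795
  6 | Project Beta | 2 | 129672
SELECT hire_year, MAX(salary) AS max_salary FROM employees GROUP BY hire_year

Execution result:
hire_year | max_salary
2015 | 140593
2016 | 132987
2018 | 112621
2019 | 136944
2024 | 137793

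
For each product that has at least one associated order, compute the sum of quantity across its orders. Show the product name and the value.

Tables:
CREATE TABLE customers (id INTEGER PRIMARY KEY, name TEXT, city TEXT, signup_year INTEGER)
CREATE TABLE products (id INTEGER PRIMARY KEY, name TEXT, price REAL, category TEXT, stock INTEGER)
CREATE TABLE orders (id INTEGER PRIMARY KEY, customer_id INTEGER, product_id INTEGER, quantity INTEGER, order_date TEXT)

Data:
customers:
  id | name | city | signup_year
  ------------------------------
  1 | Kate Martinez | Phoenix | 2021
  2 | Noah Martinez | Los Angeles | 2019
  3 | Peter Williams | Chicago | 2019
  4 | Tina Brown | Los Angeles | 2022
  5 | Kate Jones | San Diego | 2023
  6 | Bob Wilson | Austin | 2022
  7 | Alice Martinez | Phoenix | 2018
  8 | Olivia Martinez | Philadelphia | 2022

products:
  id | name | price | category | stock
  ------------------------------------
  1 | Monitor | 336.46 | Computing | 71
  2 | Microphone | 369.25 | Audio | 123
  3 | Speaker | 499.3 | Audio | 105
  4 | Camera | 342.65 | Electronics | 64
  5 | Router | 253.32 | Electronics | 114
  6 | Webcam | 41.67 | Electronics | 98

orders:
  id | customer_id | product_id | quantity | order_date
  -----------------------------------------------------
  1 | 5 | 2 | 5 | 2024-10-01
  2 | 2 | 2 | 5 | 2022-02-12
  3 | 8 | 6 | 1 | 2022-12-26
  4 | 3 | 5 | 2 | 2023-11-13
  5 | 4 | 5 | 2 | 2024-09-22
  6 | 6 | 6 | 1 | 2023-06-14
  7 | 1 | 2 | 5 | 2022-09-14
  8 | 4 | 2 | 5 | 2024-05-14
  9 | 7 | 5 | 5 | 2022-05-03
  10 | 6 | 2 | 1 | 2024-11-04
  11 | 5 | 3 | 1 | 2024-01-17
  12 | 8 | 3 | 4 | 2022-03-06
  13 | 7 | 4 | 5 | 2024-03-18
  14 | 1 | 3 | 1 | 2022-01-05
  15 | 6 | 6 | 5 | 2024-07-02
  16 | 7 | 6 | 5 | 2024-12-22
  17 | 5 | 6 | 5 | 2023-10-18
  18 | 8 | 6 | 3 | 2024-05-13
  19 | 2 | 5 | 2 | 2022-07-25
SELECT p.name, SUM(c.quantity) AS sum_quantity FROM orders c JOIN products p ON c.product_id = p.id GROUP BY p.id, p.name

Execution result:
name | sum_quantity
Microphone | 21
Speaker | 6
Camera | 5
Router | 11
Webcam | 20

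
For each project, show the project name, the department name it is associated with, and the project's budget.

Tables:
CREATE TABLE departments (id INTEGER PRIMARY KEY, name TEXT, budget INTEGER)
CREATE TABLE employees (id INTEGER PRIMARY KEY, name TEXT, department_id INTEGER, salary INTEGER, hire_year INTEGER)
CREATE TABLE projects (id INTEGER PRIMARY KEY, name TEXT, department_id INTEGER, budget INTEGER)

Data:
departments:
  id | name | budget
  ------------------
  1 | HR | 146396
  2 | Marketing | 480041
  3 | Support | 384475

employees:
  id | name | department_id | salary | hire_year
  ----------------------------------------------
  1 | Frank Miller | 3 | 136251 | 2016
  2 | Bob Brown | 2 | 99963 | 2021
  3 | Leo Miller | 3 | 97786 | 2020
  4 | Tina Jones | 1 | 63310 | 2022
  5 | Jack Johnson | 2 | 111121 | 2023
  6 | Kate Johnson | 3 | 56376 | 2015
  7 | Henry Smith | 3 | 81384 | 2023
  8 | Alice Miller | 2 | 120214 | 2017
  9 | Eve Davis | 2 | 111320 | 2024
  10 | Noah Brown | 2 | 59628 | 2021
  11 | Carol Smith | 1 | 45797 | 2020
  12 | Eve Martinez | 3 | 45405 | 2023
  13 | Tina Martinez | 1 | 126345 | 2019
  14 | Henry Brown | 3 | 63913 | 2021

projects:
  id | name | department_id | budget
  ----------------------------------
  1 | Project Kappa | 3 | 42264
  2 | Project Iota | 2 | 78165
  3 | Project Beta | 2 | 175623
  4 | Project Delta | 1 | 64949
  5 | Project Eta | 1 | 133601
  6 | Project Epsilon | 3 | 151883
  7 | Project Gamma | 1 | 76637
SELECT c.name, p.name AS department, c.budget FROM projects c JOIN departments p ON c.department_id = p.id

Execution result:
name | department | budget
Project Kappa | Support | 42264
Project Iota | Marketing | 78165
Project Beta | Marketing | 175623
Project Delta | HR | 64949
Project Eta | HR | 133601
Project Epsilon | Support | 151883
Project Gamma | HR | 76637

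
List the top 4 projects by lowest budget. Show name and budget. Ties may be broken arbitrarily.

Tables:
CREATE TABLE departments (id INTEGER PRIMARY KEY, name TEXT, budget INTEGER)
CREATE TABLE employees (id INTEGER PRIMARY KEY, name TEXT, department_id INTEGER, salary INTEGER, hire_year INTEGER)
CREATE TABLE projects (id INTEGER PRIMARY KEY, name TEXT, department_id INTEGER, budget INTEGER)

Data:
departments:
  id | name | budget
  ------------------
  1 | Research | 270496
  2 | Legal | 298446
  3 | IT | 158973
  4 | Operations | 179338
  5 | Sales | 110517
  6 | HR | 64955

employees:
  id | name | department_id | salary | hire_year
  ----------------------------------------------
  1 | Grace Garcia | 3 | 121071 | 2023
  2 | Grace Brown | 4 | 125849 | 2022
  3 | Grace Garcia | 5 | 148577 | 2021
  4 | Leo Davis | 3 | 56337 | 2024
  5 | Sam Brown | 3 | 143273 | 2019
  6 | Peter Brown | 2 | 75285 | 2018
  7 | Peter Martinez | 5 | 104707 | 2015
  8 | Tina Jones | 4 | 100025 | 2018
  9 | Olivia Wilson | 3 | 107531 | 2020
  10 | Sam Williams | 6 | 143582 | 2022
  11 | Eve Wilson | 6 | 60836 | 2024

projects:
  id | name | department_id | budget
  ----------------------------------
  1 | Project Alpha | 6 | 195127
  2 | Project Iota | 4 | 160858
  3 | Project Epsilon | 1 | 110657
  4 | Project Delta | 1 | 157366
SELECT name, budget FROM projects ORDER BY budget ASC LIMIT 4

Execution result:
name | budget
Project Epsilon | 110657
Project Delta | 157366
Project Iota | 160858
Project Alpha | 195127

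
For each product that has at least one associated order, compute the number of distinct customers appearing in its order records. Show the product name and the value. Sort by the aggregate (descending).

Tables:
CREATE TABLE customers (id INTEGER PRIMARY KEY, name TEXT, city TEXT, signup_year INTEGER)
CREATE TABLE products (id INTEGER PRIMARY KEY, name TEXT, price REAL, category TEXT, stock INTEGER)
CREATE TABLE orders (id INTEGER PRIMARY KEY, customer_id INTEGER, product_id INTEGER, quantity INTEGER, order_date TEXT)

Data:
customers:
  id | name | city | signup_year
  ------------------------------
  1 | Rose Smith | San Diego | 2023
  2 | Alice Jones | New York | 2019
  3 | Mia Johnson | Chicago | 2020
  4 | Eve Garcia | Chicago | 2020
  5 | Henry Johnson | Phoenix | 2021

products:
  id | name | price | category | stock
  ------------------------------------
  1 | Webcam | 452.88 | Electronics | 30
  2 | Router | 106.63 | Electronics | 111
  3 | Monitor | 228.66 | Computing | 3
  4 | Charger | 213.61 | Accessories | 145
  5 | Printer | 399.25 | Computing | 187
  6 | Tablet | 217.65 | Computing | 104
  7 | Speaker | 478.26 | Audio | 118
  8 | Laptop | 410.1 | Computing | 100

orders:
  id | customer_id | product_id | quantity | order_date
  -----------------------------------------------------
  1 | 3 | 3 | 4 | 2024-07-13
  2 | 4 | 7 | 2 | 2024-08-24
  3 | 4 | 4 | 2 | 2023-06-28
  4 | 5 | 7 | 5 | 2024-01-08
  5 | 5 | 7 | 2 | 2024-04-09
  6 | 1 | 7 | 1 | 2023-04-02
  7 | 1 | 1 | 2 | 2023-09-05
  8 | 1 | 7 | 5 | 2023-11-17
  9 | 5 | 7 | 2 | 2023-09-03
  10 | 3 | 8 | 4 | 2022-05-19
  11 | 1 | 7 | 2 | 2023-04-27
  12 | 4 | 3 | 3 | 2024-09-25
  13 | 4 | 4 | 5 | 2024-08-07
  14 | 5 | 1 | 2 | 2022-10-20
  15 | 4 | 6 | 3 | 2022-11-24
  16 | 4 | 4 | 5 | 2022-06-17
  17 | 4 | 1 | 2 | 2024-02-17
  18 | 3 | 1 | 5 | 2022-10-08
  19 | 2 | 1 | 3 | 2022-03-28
SELECT p.name, COUNT(DISTINCT c.customer_id) AS distinct_customer_count FROM orders c JOIN products p ON c.product_id = p.id GROUP BY p.id, p.name ORDER BY distinct_customer_count DESC

Execution result:
name | distinct_customer_count
Webcam | 5
Speaker | 3
Monitor | 2
Charger | 1
Tablet | 1
Laptop | 1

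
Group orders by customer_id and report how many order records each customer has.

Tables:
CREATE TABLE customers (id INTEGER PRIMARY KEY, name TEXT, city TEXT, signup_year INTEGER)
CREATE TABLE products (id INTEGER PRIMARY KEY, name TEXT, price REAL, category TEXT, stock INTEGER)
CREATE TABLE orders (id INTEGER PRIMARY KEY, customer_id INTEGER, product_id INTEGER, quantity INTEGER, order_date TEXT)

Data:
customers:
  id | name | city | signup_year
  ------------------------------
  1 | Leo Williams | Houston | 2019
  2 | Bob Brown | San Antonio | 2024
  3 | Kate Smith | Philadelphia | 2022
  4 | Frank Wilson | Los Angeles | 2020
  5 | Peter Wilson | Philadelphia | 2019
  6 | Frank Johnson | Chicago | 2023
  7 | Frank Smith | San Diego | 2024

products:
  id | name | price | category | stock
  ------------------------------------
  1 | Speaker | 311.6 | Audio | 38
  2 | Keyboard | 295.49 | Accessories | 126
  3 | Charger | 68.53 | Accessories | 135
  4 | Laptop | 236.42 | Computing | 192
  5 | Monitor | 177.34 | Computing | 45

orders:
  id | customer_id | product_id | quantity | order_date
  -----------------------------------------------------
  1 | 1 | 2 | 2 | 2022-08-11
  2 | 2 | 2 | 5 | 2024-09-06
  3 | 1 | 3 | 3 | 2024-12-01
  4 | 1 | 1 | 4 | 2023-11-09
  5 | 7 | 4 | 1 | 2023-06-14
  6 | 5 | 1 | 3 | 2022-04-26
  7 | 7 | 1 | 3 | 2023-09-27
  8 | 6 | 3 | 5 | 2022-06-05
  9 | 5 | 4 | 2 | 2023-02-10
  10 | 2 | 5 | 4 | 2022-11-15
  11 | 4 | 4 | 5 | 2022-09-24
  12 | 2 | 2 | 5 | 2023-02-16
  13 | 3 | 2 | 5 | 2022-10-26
SELECT customer_id, COUNT(*) AS order_count FROM orders GROUP BY customer_id

Execution result:
customer_id | order_count
1 | 3
2 | 3
3 | 1
4 | 1
5 | 2
6 | 1
7 | 2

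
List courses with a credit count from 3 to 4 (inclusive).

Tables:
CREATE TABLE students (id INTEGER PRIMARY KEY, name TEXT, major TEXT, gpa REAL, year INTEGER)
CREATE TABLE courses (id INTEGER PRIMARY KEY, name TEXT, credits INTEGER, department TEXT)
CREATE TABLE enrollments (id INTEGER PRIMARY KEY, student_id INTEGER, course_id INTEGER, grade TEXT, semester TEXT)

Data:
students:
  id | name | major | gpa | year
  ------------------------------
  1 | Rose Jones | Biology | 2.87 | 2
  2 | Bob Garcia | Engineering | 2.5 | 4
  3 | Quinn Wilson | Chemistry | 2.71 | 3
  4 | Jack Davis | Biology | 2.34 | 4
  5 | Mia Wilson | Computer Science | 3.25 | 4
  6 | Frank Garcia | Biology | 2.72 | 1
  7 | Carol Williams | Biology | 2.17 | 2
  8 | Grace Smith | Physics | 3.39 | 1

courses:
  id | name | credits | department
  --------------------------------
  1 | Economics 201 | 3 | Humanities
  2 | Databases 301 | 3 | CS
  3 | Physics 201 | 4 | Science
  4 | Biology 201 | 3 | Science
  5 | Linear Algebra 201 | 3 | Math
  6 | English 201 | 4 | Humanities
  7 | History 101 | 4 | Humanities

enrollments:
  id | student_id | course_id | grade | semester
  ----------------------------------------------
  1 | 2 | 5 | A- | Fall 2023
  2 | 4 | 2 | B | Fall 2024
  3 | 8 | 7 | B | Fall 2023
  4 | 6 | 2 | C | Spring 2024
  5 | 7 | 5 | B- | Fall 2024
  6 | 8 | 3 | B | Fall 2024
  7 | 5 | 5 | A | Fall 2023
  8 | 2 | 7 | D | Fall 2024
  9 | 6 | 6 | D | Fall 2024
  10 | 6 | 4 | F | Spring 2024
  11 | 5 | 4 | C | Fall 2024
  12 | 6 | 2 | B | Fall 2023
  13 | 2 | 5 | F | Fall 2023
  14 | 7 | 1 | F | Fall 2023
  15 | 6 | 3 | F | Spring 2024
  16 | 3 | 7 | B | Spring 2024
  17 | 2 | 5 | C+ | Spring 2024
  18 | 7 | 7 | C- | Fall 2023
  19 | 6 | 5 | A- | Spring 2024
SELECT name, credits FROM courses WHERE credits BETWEEN 3 AND 4

Execution result:
name | credits
Economics 201 | 3
Databases 301 | 3
Physics 201 | 4
Biology 201 | 3
Linear Algebra 201 | 3
English 201 | 4
History 101 | 4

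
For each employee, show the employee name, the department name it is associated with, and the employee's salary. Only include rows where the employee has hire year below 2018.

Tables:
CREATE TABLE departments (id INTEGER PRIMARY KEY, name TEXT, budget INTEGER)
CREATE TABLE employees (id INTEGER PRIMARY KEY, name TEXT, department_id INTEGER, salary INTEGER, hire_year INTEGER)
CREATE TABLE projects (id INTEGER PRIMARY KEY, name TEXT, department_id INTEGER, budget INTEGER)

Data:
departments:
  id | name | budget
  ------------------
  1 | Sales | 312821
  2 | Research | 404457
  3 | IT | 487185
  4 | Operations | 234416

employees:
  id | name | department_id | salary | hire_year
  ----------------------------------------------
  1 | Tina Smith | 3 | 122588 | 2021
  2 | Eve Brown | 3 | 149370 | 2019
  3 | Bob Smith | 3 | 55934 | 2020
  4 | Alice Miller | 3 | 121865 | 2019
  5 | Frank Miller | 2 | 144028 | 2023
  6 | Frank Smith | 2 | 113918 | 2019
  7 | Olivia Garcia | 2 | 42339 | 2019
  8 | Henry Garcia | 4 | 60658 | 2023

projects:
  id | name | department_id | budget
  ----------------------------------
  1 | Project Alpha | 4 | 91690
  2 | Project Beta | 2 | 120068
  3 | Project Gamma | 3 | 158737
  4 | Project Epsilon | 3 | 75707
SELECT c.name, p.name AS department, c.salary FROM employees c JOIN departments p ON c.department_id = p.id WHERE c.hire_year < 2018

Execution result:
(no rows)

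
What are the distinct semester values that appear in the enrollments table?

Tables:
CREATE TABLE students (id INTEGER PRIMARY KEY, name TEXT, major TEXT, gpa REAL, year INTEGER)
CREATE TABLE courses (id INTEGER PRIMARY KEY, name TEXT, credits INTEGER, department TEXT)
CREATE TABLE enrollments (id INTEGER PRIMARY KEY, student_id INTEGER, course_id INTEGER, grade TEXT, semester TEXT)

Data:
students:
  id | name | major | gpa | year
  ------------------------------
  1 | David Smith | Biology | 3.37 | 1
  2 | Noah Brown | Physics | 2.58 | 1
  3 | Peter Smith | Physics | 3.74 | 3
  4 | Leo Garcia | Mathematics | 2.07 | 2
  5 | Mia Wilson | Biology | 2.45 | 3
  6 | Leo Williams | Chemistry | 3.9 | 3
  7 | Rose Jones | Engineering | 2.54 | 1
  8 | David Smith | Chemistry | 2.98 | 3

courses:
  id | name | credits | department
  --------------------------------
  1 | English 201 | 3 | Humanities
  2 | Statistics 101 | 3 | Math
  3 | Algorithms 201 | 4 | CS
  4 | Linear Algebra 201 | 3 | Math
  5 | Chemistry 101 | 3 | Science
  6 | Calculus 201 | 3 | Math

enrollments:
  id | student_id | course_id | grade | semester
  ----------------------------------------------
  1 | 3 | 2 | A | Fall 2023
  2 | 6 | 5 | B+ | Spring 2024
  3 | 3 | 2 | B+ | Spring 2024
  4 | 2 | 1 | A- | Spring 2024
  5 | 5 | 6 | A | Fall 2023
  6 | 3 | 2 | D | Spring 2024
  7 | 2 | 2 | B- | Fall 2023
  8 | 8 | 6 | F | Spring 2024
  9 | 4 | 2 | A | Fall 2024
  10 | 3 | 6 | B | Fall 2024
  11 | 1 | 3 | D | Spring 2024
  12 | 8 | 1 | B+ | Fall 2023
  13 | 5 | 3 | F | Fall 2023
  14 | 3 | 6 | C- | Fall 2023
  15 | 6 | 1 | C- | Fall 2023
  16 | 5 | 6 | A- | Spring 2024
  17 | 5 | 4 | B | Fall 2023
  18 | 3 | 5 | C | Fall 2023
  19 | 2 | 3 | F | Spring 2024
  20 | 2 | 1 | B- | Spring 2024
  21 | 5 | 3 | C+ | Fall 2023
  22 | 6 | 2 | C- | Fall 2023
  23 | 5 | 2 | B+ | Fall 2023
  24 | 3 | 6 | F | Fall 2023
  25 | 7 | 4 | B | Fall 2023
SELECT DISTINCT semester FROM enrollments

Execution result:
semester
Fall 2023
Spring 2024
Fall 2024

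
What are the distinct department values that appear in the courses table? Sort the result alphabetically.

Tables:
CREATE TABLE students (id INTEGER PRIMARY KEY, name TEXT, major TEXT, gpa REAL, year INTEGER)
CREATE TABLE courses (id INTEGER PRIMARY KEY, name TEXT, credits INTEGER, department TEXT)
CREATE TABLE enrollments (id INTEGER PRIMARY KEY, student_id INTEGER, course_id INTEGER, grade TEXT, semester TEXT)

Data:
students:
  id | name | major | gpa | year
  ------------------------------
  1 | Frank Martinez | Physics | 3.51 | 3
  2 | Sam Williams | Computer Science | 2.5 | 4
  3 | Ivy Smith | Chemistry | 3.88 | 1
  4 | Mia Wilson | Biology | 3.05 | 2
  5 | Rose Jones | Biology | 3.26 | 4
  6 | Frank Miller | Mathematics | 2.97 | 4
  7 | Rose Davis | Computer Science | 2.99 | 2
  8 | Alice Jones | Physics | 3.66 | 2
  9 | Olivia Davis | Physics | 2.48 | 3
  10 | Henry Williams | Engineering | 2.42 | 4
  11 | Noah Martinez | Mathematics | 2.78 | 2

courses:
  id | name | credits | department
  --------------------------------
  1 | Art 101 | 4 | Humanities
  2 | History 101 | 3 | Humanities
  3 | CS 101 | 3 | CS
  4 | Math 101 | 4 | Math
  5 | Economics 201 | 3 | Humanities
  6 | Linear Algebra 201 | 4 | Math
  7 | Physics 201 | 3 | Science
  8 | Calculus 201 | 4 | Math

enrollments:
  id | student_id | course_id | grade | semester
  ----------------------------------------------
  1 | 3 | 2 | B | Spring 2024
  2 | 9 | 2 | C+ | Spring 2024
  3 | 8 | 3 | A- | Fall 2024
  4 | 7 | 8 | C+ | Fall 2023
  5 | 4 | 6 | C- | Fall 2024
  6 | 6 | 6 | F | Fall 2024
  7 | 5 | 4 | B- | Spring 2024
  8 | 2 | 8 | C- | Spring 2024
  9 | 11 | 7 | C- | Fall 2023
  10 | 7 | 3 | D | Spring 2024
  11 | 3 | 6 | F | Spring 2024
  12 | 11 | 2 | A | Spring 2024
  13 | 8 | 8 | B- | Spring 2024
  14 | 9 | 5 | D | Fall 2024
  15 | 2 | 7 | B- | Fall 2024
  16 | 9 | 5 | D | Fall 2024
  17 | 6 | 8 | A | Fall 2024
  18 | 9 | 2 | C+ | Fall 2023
SELECT DISTINCT department FROM courses ORDER BY department

Execution result:
department
CS
Humanities
Math
Science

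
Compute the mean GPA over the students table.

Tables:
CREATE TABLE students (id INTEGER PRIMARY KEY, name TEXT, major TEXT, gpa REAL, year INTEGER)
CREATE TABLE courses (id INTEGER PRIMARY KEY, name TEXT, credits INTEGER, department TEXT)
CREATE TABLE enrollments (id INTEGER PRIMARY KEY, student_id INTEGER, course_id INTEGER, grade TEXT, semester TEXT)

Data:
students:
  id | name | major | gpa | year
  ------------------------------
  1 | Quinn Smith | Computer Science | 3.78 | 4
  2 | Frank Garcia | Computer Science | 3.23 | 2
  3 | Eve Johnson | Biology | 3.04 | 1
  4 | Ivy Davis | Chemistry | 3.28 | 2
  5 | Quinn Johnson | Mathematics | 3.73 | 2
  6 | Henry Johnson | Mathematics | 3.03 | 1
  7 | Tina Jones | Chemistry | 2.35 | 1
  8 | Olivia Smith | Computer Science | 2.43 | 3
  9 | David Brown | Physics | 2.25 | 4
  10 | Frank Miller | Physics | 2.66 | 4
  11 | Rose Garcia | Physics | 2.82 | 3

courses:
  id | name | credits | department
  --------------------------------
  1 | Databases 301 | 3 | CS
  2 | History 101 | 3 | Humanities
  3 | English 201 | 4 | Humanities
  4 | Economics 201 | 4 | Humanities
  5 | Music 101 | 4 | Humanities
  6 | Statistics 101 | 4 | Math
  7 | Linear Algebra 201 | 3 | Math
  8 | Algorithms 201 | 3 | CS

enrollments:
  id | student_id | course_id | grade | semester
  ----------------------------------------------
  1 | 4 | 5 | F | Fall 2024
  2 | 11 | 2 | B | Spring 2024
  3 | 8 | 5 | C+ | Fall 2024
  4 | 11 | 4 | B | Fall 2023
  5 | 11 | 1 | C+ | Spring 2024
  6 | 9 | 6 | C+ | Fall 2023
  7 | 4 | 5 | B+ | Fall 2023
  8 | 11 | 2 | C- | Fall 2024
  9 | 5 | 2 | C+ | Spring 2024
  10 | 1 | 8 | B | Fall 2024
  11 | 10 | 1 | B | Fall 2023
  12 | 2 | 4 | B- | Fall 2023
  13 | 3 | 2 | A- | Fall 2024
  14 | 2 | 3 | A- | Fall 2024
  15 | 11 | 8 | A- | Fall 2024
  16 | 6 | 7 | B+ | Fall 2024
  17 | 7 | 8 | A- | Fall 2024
SELECT AVG(gpa) FROM students

Execution result:
2.96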